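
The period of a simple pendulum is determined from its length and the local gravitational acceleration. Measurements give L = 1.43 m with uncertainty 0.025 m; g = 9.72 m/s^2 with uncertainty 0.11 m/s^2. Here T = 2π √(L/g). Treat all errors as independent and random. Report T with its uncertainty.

2.41 ± 0.0251 s

Products/powers → add relative errors in quadrature, weighted by exponent:
  (½·δL/L)² = (0.5×0.0175)² = 7.64e-05;  (−½·δg/g)² = (-0.5×0.0113)² = 3.2e-05
δT/T = √(0.000108) = 0.0104
T = 2.41 s, so δT = 0.0104 × 2.41 = 0.0251 s.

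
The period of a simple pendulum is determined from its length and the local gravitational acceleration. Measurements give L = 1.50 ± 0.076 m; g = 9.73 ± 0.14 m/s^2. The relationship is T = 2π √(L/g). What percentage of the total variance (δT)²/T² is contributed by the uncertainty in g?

(δT/T)² = (½·δL/L)² + (−½·δg/g)²
  L term: (0.5×0.0507)² = 0.000642
  g term: (-0.5×0.0144)² = 5.18e-05
Total = 0.000694. Share from g = 5.18e-05/0.000694 = 0.0746.

7.46%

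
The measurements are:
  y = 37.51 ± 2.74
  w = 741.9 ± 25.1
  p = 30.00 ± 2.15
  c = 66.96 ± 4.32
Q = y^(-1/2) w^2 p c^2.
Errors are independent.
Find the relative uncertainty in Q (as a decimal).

For a monomial Q ∝ y^(-1/2), w^2, p, c^2, fractional errors add in quadrature:
  (−½·δy/y)² = (-0.5×0.0730)² = 0.00133;  (2·δw/w)² = (2×0.0338)² = 0.00458;  (1·δp/p)² = (1×0.0717)² = 0.00514;  (2·δc/c)² = (2×0.0645)² = 0.0166
δQ/Q = √(0.0277) = 0.166

0.166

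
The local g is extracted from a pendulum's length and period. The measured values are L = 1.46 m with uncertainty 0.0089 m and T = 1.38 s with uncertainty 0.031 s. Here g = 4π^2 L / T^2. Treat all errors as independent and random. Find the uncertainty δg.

1.37 m/s^2

g is a product of powers, so relative uncertainties combine in quadrature:
  (1·δL/L)² = (1×0.00610)² = 3.72e-05;  (-2·δT/T)² = (-2×0.0225)² = 0.00202
δg/g = √(0.00206) = 0.0453
g = 30.3 m/s^2, so δg = 0.0453 × 30.3 = 1.37 m/s^2.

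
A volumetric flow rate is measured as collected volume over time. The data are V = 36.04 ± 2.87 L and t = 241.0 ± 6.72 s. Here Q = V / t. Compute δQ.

Relative error in a monomial: (δQ/Q)² = Σ (nᵢ · δxᵢ/xᵢ)².
  (1·δV/V)² = (1×0.0796)² = 0.00634;  (-1·δt/t)² = (-1×0.0279)² = 0.000778
δQ/Q = √(0.00712) = 0.0844
Q = 0.1495 L/s, so δQ = 0.0844 × 0.1495 = 0.0126 L/s.

0.0126 L/s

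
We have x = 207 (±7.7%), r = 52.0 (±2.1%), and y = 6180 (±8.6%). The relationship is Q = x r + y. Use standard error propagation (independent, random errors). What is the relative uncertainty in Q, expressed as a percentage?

5.96%

Let p = x·r = 10800. δp/p = √((1·δx/x)² + (1·δr/r)²) = √(0.00593 + 0.000441) = 0.0798, so δp = 859.
Q = p + y: δQ = √(δp² + δy²) = √(7.38e+05 + 2.82e+05) = 1010
Q = 16900, so δQ/Q = 1010/16900 = 0.0596.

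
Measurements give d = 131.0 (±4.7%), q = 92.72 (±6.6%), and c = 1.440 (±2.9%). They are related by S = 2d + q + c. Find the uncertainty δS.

For a sum/difference, combine absolute errors in quadrature:
  (2·δd)² = 152;  (δq)² = 37.4;  (δc)² = 0.00174
δS = √(189) = 13.8

13.8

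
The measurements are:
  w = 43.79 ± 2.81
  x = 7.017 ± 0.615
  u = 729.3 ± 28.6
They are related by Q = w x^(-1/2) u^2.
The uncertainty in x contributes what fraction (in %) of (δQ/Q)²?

15.8%

(δQ/Q)² = (1·δw/w)² + (−½·δx/x)² + (2·δu/u)²
  w term: (1×0.0642)² = 0.00412
  x term: (-0.5×0.0876)² = 0.00192
  u term: (2×0.0392)² = 0.00615
Total = 0.0122. Share from x = 0.00192/0.0122 = 0.158.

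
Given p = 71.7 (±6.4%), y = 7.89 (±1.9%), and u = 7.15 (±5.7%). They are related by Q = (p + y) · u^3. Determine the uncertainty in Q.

5250

Let w = p + y = 79.6. δw = √(δp² + δy²) = √(21.1 + 0.0225) = 4.59, so δw/w = 0.0577.
Q is then a monomial in w, u:
δQ/Q = √((δw/w)² + (3·δu/u)²) = √(0.00333 + 0.0292) = 0.180
Q = 29100, so δQ = 0.180 × 29100 = 5250.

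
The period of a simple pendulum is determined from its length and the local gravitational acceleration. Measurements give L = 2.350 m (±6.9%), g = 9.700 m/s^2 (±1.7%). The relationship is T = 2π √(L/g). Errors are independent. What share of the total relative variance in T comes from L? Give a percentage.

94.3%

(δT/T)² = (½·δL/L)² + (−½·δg/g)²
  L term: (0.5×0.0690)² = 0.00119
  g term: (-0.5×0.0170)² = 7.23e-05
Total = 0.00126. Share from L = 0.00119/0.00126 = 0.943.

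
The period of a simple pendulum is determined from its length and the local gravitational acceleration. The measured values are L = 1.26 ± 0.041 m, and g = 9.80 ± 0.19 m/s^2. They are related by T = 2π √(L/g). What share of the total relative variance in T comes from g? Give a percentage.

(δT/T)² = (½·δL/L)² + (−½·δg/g)²
  L term: (0.5×0.0325)² = 0.000265
  g term: (-0.5×0.0194)² = 9.4e-05
Total = 0.000359. Share from g = 9.4e-05/0.000359 = 0.262.

26.2%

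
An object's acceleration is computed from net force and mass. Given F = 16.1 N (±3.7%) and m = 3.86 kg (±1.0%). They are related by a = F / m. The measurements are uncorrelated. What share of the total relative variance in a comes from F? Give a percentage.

93.2%

(δa/a)² = (1·δF/F)² + (-1·δm/m)²
  F term: (1×0.0370)² = 0.00137
  m term: (-1×0.0100)² = 0.000100
Total = 0.00147. Share from F = 0.00137/0.00147 = 0.932.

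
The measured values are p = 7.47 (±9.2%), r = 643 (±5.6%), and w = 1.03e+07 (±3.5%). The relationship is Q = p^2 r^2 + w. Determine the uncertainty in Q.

Let h = p^2·r^2 = 2.31e+07. δh/h = √((2·δp/p)² + (2·δr/r)²) = √(0.0339 + 0.0125) = 0.215, so δh = 4.97e+06.
Q = h + w: δQ = √(δh² + δw²) = √(2.47e+13 + 1.3e+11) = 4.98e+06

4.98e+06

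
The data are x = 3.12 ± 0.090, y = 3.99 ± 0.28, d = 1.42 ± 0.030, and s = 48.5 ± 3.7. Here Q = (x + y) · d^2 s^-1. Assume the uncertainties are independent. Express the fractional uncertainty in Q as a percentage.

Let u = x + y = 7.11. δu = √(δx² + δy²) = √(0.00810 + 0.0784) = 0.294, so δu/u = 0.0414.
Q is then a monomial in u, d, s:
δQ/Q = √((δu/u)² + (2·δd/d)² + (-1·δs/s)²) = √(0.00171 + 0.00179 + 0.00582) = 0.0965

9.65%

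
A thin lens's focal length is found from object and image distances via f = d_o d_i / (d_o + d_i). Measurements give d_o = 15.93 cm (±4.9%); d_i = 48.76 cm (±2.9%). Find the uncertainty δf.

∂f/∂d_o = (d_i/(d_o+d_i))² = 0.568;  ∂f/∂d_i = (d_o/(d_o+d_i))² = 0.0606
δf = √((∂f/∂d_o · δd_o)² + (∂f/∂d_i · δd_i)²) = √(0.197 + 0.00735) = 0.452 cm

0.452 cm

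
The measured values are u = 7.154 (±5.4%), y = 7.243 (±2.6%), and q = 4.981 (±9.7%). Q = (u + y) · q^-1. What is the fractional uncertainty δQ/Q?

0.101

Let w = u + y = 14.40. δw = √(δu² + δy²) = √(0.149 + 0.0355) = 0.430, so δw/w = 0.0299.
Q is then a monomial in w, q:
δQ/Q = √((δw/w)² + (-1·δq/q)²) = √(0.000891 + 0.00941) = 0.101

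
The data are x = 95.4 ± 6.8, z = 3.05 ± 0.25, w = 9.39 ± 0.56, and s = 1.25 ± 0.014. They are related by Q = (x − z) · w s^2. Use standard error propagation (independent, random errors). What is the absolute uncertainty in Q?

Let u = x − z = 92.4. δu = √(δx² + δz²) = √(46.2 + 0.0625) = 6.80, so δu/u = 0.0737.
Q is then a monomial in u, w, s:
δQ/Q = √((δu/u)² + (1·δw/w)² + (2·δs/s)²) = √(0.00543 + 0.00356 + 0.000502) = 0.0974
Q = 1350, so δQ = 0.0974 × 1350 = 132.

132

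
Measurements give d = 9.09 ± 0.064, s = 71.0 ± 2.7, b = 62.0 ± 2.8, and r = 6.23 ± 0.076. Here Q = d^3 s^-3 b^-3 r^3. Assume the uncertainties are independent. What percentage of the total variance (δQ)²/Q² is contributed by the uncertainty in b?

(δQ/Q)² = (3·δd/d)² + (-3·δs/s)² + (-3·δb/b)² + (3·δr/r)²
  d term: (3×0.00704)² = 0.000446
  s term: (-3×0.0380)² = 0.0130
  b term: (-3×0.0452)² = 0.0184
  r term: (3×0.0122)² = 0.00134
Total = 0.0332. Share from b = 0.0184/0.0332 = 0.554.

55.4%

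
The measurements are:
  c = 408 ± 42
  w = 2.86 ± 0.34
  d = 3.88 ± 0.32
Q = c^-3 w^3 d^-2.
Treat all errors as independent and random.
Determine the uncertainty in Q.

1.14e-08

Products/powers → add relative errors in quadrature, weighted by exponent:
  (-3·δc/c)² = (-3×0.103)² = 0.0954;  (3·δw/w)² = (3×0.119)² = 0.127;  (-2·δd/d)² = (-2×0.0825)² = 0.0272
δQ/Q = √(0.250) = 0.500
Q = 2.29e-08, so δQ = 0.500 × 2.29e-08 = 1.14e-08.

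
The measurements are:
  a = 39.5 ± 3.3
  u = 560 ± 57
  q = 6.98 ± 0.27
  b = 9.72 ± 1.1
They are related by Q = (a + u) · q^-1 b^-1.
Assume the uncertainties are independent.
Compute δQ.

Let w = a + u = 600. δw = √(δa² + δu²) = √(10.9 + 3250) = 57.1, so δw/w = 0.0952.
Q is then a monomial in w, q, b:
δQ/Q = √((δw/w)² + (-1·δq/q)² + (-1·δb/b)²) = √(0.00907 + 0.00150 + 0.0128) = 0.153
Q = 8.84, so δQ = 0.153 × 8.84 = 1.35.

1.35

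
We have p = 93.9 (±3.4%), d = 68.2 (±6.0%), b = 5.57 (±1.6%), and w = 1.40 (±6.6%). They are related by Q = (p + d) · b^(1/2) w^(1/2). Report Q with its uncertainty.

Let u = p + d = 162. δu = √(δp² + δd²) = √(10.2 + 16.7) = 5.19, so δu/u = 0.0320.
Q is then a monomial in u, b, w:
δQ/Q = √((δu/u)² + (½·δb/b)² + (½·δw/w)²) = √(0.00103 + 6.4e-05 + 0.00109) = 0.0467
Q = 453, so δQ = 0.0467 × 453 = 21.1.

453 ± 21.1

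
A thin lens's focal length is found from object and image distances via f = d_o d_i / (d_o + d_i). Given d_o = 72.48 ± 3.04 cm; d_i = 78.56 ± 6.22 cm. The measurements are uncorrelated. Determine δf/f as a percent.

4.38%

∂f/∂d_o = (d_i/(d_o+d_i))² = 0.271;  ∂f/∂d_i = (d_o/(d_o+d_i))² = 0.230
δf = √((∂f/∂d_o · δd_o)² + (∂f/∂d_i · δd_i)²) = √(0.676 + 2.05) = 1.65 cm
f = 37.70 cm, so δf/f = 1.65/37.70 = 0.0438.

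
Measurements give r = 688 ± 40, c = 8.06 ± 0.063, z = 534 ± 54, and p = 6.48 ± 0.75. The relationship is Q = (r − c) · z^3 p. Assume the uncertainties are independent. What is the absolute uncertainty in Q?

Let u = r − c = 680. δu = √(δr² + δc²) = √(1600 + 0.00397) = 40.0, so δu/u = 0.0588.
Q is then a monomial in u, z, p:
δQ/Q = √((δu/u)² + (3·δz/z)² + (1·δp/p)²) = √(0.00346 + 0.0920 + 0.0134) = 0.330
Q = 6.71e+11, so δQ = 0.330 × 6.71e+11 = 2.21e+11.

2.21e+11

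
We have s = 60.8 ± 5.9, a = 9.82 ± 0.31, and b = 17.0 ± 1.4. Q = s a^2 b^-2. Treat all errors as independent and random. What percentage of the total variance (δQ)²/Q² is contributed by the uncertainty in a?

9.83%

(δQ/Q)² = (1·δs/s)² + (2·δa/a)² + (-2·δb/b)²
  s term: (1×0.0970)² = 0.00942
  a term: (2×0.0316)² = 0.00399
  b term: (-2×0.0824)² = 0.0271
Total = 0.0405. Share from a = 0.00399/0.0405 = 0.0983.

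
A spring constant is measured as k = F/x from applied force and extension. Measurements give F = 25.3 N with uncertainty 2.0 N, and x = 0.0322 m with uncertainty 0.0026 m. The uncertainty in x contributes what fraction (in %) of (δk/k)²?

51.1%

(δk/k)² = (1·δF/F)² + (-1·δx/x)²
  F term: (1×0.0791)² = 0.00625
  x term: (-1×0.0807)² = 0.00652
Total = 0.0128. Share from x = 0.00652/0.0128 = 0.511.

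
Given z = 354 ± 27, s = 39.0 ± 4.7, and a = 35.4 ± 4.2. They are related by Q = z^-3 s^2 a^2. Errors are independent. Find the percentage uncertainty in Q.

40.8%

Relative error in a monomial: (δQ/Q)² = Σ (nᵢ · δxᵢ/xᵢ)².
  (-3·δz/z)² = (-3×0.0763)² = 0.0524;  (2·δs/s)² = (2×0.121)² = 0.0581;  (2·δa/a)² = (2×0.119)² = 0.0563
δQ/Q = √(0.167) = 0.408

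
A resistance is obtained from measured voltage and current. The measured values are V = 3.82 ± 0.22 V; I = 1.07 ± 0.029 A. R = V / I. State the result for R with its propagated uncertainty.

3.57 ± 0.227 Ω

For a monomial R ∝ V, I^-1, fractional errors add in quadrature:
  (1·δV/V)² = (1×0.0576)² = 0.00332;  (-1·δI/I)² = (-1×0.0271)² = 0.000735
δR/R = √(0.00405) = 0.0637
R = 3.57 Ω, so δR = 0.0637 × 3.57 = 0.227 Ω.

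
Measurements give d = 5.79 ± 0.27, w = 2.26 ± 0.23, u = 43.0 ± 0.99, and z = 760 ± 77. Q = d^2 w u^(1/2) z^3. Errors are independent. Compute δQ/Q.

0.334

Each factor contributes (exponent × relative error)² to (δQ/Q)²:
  (2·δd/d)² = (2×0.0466)² = 0.00870;  (1·δw/w)² = (1×0.102)² = 0.0104;  (½·δu/u)² = (0.5×0.0230)² = 0.000133;  (3·δz/z)² = (3×0.101)² = 0.0924
δQ/Q = √(0.112) = 0.334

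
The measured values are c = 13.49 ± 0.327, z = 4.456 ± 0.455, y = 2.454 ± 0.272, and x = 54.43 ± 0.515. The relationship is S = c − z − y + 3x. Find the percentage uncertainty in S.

Sums and differences: (δS)² = Σ (cᵢ δxᵢ)².
  (δc)² = 0.107;  (δz)² = 0.207;  (δy)² = 0.0740;  (3·δx)² = 2.39
δS = √(2.77) = 1.67
S = 169.9, so δS/S = 1.67/169.9 = 0.00981.

0.981%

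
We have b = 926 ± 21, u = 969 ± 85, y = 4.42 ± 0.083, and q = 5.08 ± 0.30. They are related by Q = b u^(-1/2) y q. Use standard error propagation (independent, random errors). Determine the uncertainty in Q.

52.9

For a monomial Q ∝ b, u^(-1/2), y, q, fractional errors add in quadrature:
  (1·δb/b)² = (1×0.0227)² = 0.000514;  (−½·δu/u)² = (-0.5×0.0877)² = 0.00192;  (1·δy/y)² = (1×0.0188)² = 0.000353;  (1·δq/q)² = (1×0.0591)² = 0.00349
δQ/Q = √(0.00628) = 0.0792
Q = 668, so δQ = 0.0792 × 668 = 52.9.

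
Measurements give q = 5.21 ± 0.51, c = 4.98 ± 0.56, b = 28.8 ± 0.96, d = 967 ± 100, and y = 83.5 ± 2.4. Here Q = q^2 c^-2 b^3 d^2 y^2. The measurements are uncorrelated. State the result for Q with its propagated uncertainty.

(1.70 ± 0.649) × 10^14

Relative error in a monomial: (δQ/Q)² = Σ (nᵢ · δxᵢ/xᵢ)².
  (2·δq/q)² = (2×0.0979)² = 0.0383;  (-2·δc/c)² = (-2×0.112)² = 0.0506;  (3·δb/b)² = (3×0.0333)² = 0.0100;  (2·δd/d)² = (2×0.103)² = 0.0428;  (2·δy/y)² = (2×0.0287)² = 0.00330
δQ/Q = √(0.145) = 0.381
Q = 1.7e+14, so δQ = 0.381 × 1.7e+14 = 6.49e+13.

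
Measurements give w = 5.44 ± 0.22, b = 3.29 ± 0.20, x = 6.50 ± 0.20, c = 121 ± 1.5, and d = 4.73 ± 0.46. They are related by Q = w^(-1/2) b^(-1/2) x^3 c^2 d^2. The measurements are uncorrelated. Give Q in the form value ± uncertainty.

(2.13 ± 0.467) × 10^7

Products/powers → add relative errors in quadrature, weighted by exponent:
  (−½·δw/w)² = (-0.5×0.0404)² = 0.000409;  (−½·δb/b)² = (-0.5×0.0608)² = 0.000924;  (3·δx/x)² = (3×0.0308)² = 0.00852;  (2·δc/c)² = (2×0.0124)² = 0.000615;  (2·δd/d)² = (2×0.0973)² = 0.0378
δQ/Q = √(0.0483) = 0.220
Q = 2.13e+07, so δQ = 0.220 × 2.13e+07 = 4.67e+06.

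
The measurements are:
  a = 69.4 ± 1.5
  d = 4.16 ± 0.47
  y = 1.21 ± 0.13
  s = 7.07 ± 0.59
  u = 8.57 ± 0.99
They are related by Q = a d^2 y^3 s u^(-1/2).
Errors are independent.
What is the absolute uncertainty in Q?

2090

Each factor contributes (exponent × relative error)² to (δQ/Q)²:
  (1·δa/a)² = (1×0.0216)² = 0.000467;  (2·δd/d)² = (2×0.113)² = 0.0511;  (3·δy/y)² = (3×0.107)² = 0.104;  (1·δs/s)² = (1×0.0835)² = 0.00696;  (−½·δu/u)² = (-0.5×0.116)² = 0.00334
δQ/Q = √(0.166) = 0.407
Q = 5140, so δQ = 0.407 × 5140 = 2090.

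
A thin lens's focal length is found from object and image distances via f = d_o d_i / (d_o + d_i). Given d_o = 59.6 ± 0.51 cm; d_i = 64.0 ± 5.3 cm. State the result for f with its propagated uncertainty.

∂f/∂d_o = (d_i/(d_o+d_i))² = 0.268;  ∂f/∂d_i = (d_o/(d_o+d_i))² = 0.233
δf = √((∂f/∂d_o · δd_o)² + (∂f/∂d_i · δd_i)²) = √(0.0187 + 1.52) = 1.24 cm
f = 30.9 cm.

30.9 ± 1.24 cm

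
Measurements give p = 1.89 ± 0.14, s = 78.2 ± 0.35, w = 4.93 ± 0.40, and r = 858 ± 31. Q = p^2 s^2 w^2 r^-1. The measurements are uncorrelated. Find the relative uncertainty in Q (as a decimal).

0.223

Each factor contributes (exponent × relative error)² to (δQ/Q)²:
  (2·δp/p)² = (2×0.0741)² = 0.0219;  (2·δs/s)² = (2×0.00448)² = 8.01e-05;  (2·δw/w)² = (2×0.0811)² = 0.0263;  (-1·δr/r)² = (-1×0.0361)² = 0.00131
δQ/Q = √(0.0497) = 0.223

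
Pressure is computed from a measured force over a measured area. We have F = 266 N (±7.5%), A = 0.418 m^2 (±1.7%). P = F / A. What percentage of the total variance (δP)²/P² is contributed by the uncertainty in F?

(δP/P)² = (1·δF/F)² + (-1·δA/A)²
  F term: (1×0.0750)² = 0.00562
  A term: (-1×0.0170)² = 0.000289
Total = 0.00591. Share from F = 0.00562/0.00591 = 0.951.

95.1%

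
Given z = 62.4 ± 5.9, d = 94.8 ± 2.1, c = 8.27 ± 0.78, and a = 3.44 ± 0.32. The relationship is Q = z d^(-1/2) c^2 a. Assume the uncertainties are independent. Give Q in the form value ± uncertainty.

Relative error in a monomial: (δQ/Q)² = Σ (nᵢ · δxᵢ/xᵢ)².
  (1·δz/z)² = (1×0.0946)² = 0.00894;  (−½·δd/d)² = (-0.5×0.0222)² = 0.000123;  (2·δc/c)² = (2×0.0943)² = 0.0356;  (1·δa/a)² = (1×0.0930)² = 0.00865
δQ/Q = √(0.0533) = 0.231
Q = 1510, so δQ = 0.231 × 1510 = 348.

1510 ± 348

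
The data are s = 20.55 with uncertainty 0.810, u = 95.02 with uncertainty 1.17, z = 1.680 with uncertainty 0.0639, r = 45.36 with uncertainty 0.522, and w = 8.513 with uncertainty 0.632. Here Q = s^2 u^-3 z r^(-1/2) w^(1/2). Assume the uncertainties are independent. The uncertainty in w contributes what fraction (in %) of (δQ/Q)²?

13.2%

(δQ/Q)² = (2·δs/s)² + (-3·δu/u)² + (1·δz/z)² + (−½·δr/r)² + (½·δw/w)²
  s term: (2×0.0394)² = 0.00621
  u term: (-3×0.0123)² = 0.00136
  z term: (1×0.0380)² = 0.00145
  r term: (-0.5×0.0115)² = 3.31e-05
  w term: (0.5×0.0742)² = 0.00138
Total = 0.0104. Share from w = 0.00138/0.0104 = 0.132.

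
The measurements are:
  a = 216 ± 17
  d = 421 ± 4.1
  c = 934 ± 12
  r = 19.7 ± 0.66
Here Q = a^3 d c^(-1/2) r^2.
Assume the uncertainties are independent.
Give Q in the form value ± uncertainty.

Products/powers → add relative errors in quadrature, weighted by exponent:
  (3·δa/a)² = (3×0.0787)² = 0.0557;  (1·δd/d)² = (1×0.00974)² = 9.48e-05;  (−½·δc/c)² = (-0.5×0.0128)² = 4.13e-05;  (2·δr/r)² = (2×0.0335)² = 0.00449
δQ/Q = √(0.0604) = 0.246
Q = 5.39e+10, so δQ = 0.246 × 5.39e+10 = 1.32e+10.

(5.39 ± 1.32) × 10^10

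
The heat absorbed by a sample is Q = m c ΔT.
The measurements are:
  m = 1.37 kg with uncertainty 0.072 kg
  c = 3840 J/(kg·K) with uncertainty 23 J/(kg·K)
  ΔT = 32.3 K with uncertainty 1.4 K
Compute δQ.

11600 J

Since Q is a product/quotient, work with relative uncertainties:
  (1·δm/m)² = (1×0.0526)² = 0.00276;  (1·δc/c)² = (1×0.00599)² = 3.59e-05;  (1·δΔT/ΔT)² = (1×0.0433)² = 0.00188
δQ/Q = √(0.00468) = 0.0684
Q = 1.7e+05 J, so δQ = 0.0684 × 1.7e+05 = 11600 J.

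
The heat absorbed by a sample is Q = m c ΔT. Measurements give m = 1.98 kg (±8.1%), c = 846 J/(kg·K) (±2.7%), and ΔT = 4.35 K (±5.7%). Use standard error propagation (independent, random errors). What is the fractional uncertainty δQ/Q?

0.103

For a monomial Q ∝ m, c, ΔT, fractional errors add in quadrature:
  (1·δm/m)² = (1×0.0810)² = 0.00656;  (1·δc/c)² = (1×0.0270)² = 0.000729;  (1·δΔT/ΔT)² = (1×0.0570)² = 0.00325
δQ/Q = √(0.0105) = 0.103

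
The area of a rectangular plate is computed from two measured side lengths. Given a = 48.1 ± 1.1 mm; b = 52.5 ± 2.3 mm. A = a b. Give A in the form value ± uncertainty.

2530 ± 125 mm^2

Since A is a product/quotient, work with relative uncertainties:
  (1·δa/a)² = (1×0.0229)² = 0.000523;  (1·δb/b)² = (1×0.0438)² = 0.00192
δA/A = √(0.00244) = 0.0494
A = 2530 mm^2, so δA = 0.0494 × 2530 = 125 mm^2.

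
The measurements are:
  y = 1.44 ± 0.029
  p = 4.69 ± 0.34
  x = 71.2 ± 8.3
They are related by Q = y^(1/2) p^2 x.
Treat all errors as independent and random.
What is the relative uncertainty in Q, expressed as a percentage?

Relative error in a monomial: (δQ/Q)² = Σ (nᵢ · δxᵢ/xᵢ)².
  (½·δy/y)² = (0.5×0.0201)² = 0.000101;  (2·δp/p)² = (2×0.0725)² = 0.0210;  (1·δx/x)² = (1×0.117)² = 0.0136
δQ/Q = √(0.0347) = 0.186

18.6%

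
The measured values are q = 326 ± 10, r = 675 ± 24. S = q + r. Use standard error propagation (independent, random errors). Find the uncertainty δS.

26.0

Each term contributes (cᵢ δxᵢ)² to (δS)²:
  (δq)² = 100;  (δr)² = 576
δS = √(676) = 26.0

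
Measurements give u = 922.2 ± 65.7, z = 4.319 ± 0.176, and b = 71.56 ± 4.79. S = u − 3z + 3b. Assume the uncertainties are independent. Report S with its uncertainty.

Each term contributes (cᵢ δxᵢ)² to (δS)²:
  (δu)² = 4320;  (3·δz)² = 0.279;  (3·δb)² = 206
δS = √(4520) = 67.3
S = 1124.

1124 ± 67.3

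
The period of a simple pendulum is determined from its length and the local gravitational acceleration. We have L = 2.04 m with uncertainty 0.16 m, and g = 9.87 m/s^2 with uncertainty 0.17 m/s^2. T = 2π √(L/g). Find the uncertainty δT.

0.115 s

Relative error in a monomial: (δT/T)² = Σ (nᵢ · δxᵢ/xᵢ)².
  (½·δL/L)² = (0.5×0.0784)² = 0.00154;  (−½·δg/g)² = (-0.5×0.0172)² = 7.42e-05
δT/T = √(0.00161) = 0.0402
T = 2.86 s, so δT = 0.0402 × 2.86 = 0.115 s.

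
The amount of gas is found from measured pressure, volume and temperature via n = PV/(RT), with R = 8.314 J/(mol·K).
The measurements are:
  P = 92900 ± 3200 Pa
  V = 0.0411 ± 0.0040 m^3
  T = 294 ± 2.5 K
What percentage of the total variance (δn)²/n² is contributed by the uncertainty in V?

(δn/n)² = (1·δP/P)² + (1·δV/V)² + (-1·δT/T)²
  P term: (1×0.0344)² = 0.00119
  V term: (1×0.0973)² = 0.00947
  T term: (-1×0.00850)² = 7.23e-05
Total = 0.0107. Share from V = 0.00947/0.0107 = 0.883.

88.3%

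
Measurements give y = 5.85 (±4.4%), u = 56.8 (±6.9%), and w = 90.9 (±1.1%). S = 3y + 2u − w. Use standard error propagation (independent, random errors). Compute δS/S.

0.197

Sums and differences: (δS)² = Σ (cᵢ δxᵢ)².
  (3·δy)² = 0.596;  (2·δu)² = 61.4;  (δw)² = 1.000
δS = √(63.0) = 7.94
S = 40.2, so δS/S = 7.94/40.2 = 0.197.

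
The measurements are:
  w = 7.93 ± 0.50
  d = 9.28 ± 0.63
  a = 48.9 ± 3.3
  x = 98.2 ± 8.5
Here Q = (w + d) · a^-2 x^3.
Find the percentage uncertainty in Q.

Let u = w + d = 17.2. δu = √(δw² + δd²) = √(0.250 + 0.397) = 0.804, so δu/u = 0.0467.
Q is then a monomial in u, a, x:
δQ/Q = √((δu/u)² + (-2·δa/a)² + (3·δx/x)²) = √(0.00218 + 0.0182 + 0.0674) = 0.296

29.6%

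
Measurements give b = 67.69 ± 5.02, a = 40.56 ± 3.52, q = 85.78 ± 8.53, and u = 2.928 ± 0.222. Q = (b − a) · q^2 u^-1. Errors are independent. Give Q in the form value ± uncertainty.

Let w = b − a = 27.13. δw = √(δb² + δa²) = √(25.2 + 12.4) = 6.13, so δw/w = 0.226.
Q is then a monomial in w, q, u:
δQ/Q = √((δw/w)² + (2·δq/q)² + (-1·δu/u)²) = √(0.0511 + 0.0396 + 0.00575) = 0.310
Q = 68180, so δQ = 0.310 × 68180 = 21200.

68180 ± 21200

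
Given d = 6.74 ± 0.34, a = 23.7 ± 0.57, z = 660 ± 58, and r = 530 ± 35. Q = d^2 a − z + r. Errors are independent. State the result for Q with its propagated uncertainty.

947 ± 131

Let p = d^2·a = 1080. δp/p = √((2·δd/d)² + (1·δa/a)²) = √(0.0102 + 0.000578) = 0.104, so δp = 112.
Q = p − z + r: δQ = √(δp² + δz² + δr²) = √(12500 + 3360 + 1220) = 131
Q = 947.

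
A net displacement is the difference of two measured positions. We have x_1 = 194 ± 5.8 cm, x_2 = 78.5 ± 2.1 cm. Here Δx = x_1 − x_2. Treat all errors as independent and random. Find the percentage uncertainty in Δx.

5.34%

Δx is a linear combination, so absolute uncertainties add in quadrature:
  (δx_1)² = 33.6;  (δx_2)² = 4.41
δΔx = √(38.0) = 6.17 cm
Δx = 116 cm, so δΔx/Δx = 6.17/116 = 0.0534.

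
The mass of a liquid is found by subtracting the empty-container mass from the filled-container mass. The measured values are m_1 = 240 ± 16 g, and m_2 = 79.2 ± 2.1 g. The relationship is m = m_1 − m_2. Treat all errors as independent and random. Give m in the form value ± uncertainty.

m is a linear combination, so absolute uncertainties add in quadrature:
  (δm_1)² = 256;  (δm_2)² = 4.41
δm = √(260) = 16.1 g
m = 161 g.

161 ± 16.1 g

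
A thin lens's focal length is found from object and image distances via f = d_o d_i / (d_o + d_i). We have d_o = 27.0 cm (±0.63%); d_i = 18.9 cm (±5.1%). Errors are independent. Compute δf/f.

∂f/∂d_o = (d_i/(d_o+d_i))² = 0.170;  ∂f/∂d_i = (d_o/(d_o+d_i))² = 0.346
δf = √((∂f/∂d_o · δd_o)² + (∂f/∂d_i · δd_i)²) = √(0.000832 + 0.111) = 0.335 cm
f = 11.1 cm, so δf/f = 0.335/11.1 = 0.0301.

0.0301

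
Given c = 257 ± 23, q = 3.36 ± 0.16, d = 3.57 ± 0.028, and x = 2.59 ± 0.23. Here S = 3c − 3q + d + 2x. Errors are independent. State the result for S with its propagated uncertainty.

S is a linear combination, so absolute uncertainties add in quadrature:
  (3·δc)² = 4760;  (3·δq)² = 0.230;  (δd)² = 0.000784;  (2·δx)² = 0.212
δS = √(4760) = 69.0
S = 770.

770 ± 69.0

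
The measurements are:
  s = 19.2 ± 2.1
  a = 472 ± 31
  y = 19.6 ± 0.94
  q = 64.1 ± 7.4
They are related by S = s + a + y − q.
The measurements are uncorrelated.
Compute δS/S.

0.0715

Sums and differences: (δS)² = Σ (cᵢ δxᵢ)².
  (δs)² = 4.41;  (δa)² = 961;  (δy)² = 0.884;  (δq)² = 54.8
δS = √(1020) = 32.0
S = 447, so δS/S = 32.0/447 = 0.0715.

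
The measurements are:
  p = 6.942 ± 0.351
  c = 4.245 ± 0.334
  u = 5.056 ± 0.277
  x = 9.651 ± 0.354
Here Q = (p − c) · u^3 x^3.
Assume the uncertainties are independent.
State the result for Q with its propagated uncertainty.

Let w = p − c = 2.697. δw = √(δp² + δc²) = √(0.123 + 0.112) = 0.485, so δw/w = 0.180.
Q is then a monomial in w, u, x:
δQ/Q = √((δw/w)² + (3·δu/u)² + (3·δx/x)²) = √(0.0323 + 0.0270 + 0.0121) = 0.267
Q = 313300, so δQ = 0.267 × 313300 = 83700.

313300 ± 83700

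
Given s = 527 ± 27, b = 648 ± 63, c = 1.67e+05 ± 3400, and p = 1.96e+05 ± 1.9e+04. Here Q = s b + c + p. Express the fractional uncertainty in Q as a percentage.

Let w = s·b = 3.41e+05. δw/w = √((1·δs/s)² + (1·δb/b)²) = √(0.00262 + 0.00945) = 0.110, so δw = 37500.
Q = w + c + p: δQ = √(δw² + δc² + δp²) = √(1.41e+09 + 1.16e+07 + 3.61e+08) = 42200
Q = 7.04e+05, so δQ/Q = 42200/7.04e+05 = 0.0599.

5.99%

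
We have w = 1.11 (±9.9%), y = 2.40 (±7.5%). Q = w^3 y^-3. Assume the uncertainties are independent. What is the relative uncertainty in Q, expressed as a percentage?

37.3%

Q is a product of powers, so relative uncertainties combine in quadrature:
  (3·δw/w)² = (3×0.0990)² = 0.0882;  (-3·δy/y)² = (-3×0.0750)² = 0.0506
δQ/Q = √(0.139) = 0.373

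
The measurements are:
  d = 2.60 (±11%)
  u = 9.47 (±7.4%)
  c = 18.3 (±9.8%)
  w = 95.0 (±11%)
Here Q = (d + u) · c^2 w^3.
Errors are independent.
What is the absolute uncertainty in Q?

1.35e+09

Let h = d + u = 12.1. δh = √(δd² + δu²) = √(0.0818 + 0.491) = 0.757, so δh/h = 0.0627.
Q is then a monomial in h, c, w:
δQ/Q = √((δh/h)² + (2·δc/c)² + (3·δw/w)²) = √(0.00393 + 0.0384 + 0.109) = 0.389
Q = 3.47e+09, so δQ = 0.389 × 3.47e+09 = 1.35e+09.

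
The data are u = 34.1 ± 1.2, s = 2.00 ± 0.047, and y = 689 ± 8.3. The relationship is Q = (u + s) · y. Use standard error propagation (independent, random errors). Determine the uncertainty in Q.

Let w = u + s = 36.1. δw = √(δu² + δs²) = √(1.44 + 0.00221) = 1.20, so δw/w = 0.0333.
Q is then a monomial in w, y:
δQ/Q = √((δw/w)² + (1·δy/y)²) = √(0.00111 + 0.000145) = 0.0354
Q = 24900, so δQ = 0.0354 × 24900 = 880.

880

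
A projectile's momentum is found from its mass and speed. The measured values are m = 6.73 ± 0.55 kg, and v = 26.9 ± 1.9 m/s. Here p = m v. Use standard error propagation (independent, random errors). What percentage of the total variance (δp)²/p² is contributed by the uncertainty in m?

57.2%

(δp/p)² = (1·δm/m)² + (1·δv/v)²
  m term: (1×0.0817)² = 0.00668
  v term: (1×0.0706)² = 0.00499
Total = 0.0117. Share from m = 0.00668/0.0117 = 0.572.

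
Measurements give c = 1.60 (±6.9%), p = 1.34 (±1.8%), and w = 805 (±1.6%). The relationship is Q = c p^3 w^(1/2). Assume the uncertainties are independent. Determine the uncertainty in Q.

9.61

Q is a product of powers, so relative uncertainties combine in quadrature:
  (1·δc/c)² = (1×0.0690)² = 0.00476;  (3·δp/p)² = (3×0.0180)² = 0.00292;  (½·δw/w)² = (0.5×0.0160)² = 6.4e-05
δQ/Q = √(0.00774) = 0.0880
Q = 109, so δQ = 0.0880 × 109 = 9.61.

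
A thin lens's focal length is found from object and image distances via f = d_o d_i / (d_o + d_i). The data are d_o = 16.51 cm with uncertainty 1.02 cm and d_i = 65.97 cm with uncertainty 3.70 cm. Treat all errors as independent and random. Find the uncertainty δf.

∂f/∂d_o = (d_i/(d_o+d_i))² = 0.640;  ∂f/∂d_i = (d_o/(d_o+d_i))² = 0.0401
δf = √((∂f/∂d_o · δd_o)² + (∂f/∂d_i · δd_i)²) = √(0.426 + 0.0220) = 0.669 cm

0.669 cm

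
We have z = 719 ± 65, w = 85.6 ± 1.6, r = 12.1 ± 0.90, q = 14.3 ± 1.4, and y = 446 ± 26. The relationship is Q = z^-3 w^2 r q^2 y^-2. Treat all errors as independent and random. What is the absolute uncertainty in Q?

Each factor contributes (exponent × relative error)² to (δQ/Q)²:
  (-3·δz/z)² = (-3×0.0904)² = 0.0736;  (2·δw/w)² = (2×0.0187)² = 0.00140;  (1·δr/r)² = (1×0.0744)² = 0.00553;  (2·δq/q)² = (2×0.0979)² = 0.0383;  (-2·δy/y)² = (-2×0.0583)² = 0.0136
δQ/Q = √(0.132) = 0.364
Q = 2.45e-07, so δQ = 0.364 × 2.45e-07 = 8.92e-08.

8.92e-08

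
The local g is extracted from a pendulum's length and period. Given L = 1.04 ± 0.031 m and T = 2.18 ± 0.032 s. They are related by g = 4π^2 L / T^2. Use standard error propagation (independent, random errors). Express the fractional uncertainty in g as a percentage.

Products/powers → add relative errors in quadrature, weighted by exponent:
  (1·δL/L)² = (1×0.0298)² = 0.000888;  (-2·δT/T)² = (-2×0.0147)² = 0.000862
δg/g = √(0.00175) = 0.0418

4.18%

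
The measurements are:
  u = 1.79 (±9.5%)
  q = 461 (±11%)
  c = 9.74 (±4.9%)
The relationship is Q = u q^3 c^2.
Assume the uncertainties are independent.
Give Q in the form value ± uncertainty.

(1.66 ± 0.594) × 10^10

Since Q is a product/quotient, work with relative uncertainties:
  (1·δu/u)² = (1×0.0950)² = 0.00903;  (3·δq/q)² = (3×0.110)² = 0.109;  (2·δc/c)² = (2×0.0490)² = 0.00960
δQ/Q = √(0.128) = 0.357
Q = 1.66e+10, so δQ = 0.357 × 1.66e+10 = 5.94e+09.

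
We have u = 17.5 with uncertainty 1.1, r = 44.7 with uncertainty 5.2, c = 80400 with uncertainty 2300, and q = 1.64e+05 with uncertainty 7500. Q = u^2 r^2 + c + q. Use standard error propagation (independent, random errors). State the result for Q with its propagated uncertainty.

(8.56 ± 1.62) × 10^5

Let p = u^2·r^2 = 6.12e+05. δp/p = √((2·δu/u)² + (2·δr/r)²) = √(0.0158 + 0.0541) = 0.264, so δp = 1.62e+05.
Q = p + c + q: δQ = √(δp² + δc² + δq²) = √(2.62e+10 + 5.29e+06 + 5.62e+07) = 1.62e+05
Q = 8.56e+05.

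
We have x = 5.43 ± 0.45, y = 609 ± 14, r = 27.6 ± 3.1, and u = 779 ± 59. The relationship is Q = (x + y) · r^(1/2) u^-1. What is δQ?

0.402

Let w = x + y = 614. δw = √(δx² + δy²) = √(0.203 + 196) = 14.0, so δw/w = 0.0228.
Q is then a monomial in w, r, u:
δQ/Q = √((δw/w)² + (½·δr/r)² + (-1·δu/u)²) = √(0.000520 + 0.00315 + 0.00574) = 0.0970
Q = 4.14, so δQ = 0.0970 × 4.14 = 0.402.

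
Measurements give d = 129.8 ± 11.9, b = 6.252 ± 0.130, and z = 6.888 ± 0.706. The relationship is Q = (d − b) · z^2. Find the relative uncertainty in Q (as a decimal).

Let u = d − b = 123.5. δu = √(δd² + δb²) = √(142 + 0.0169) = 11.9, so δu/u = 0.0963.
Q is then a monomial in u, z:
δQ/Q = √((δu/u)² + (2·δz/z)²) = √(0.00928 + 0.0420) = 0.226

0.226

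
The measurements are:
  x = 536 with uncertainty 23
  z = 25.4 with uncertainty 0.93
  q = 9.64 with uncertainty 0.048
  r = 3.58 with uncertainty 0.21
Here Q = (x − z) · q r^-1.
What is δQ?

Let u = x − z = 511. δu = √(δx² + δz²) = √(529 + 0.865) = 23.0, so δu/u = 0.0451.
Q is then a monomial in u, q, r:
δQ/Q = √((δu/u)² + (1·δq/q)² + (-1·δr/r)²) = √(0.00203 + 2.48e-05 + 0.00344) = 0.0741
Q = 1370, so δQ = 0.0741 × 1370 = 102.

102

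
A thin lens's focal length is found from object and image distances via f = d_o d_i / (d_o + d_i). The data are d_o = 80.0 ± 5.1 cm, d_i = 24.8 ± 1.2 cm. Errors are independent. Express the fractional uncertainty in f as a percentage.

3.99%

∂f/∂d_o = (d_i/(d_o+d_i))² = 0.0560;  ∂f/∂d_i = (d_o/(d_o+d_i))² = 0.583
δf = √((∂f/∂d_o · δd_o)² + (∂f/∂d_i · δd_i)²) = √(0.0816 + 0.489) = 0.755 cm
f = 18.9 cm, so δf/f = 0.755/18.9 = 0.0399.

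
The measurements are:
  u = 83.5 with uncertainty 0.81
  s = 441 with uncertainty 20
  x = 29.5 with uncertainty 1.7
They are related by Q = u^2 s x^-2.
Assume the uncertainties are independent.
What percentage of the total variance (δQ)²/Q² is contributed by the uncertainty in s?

13.1%

(δQ/Q)² = (2·δu/u)² + (1·δs/s)² + (-2·δx/x)²
  u term: (2×0.00970)² = 0.000376
  s term: (1×0.0454)² = 0.00206
  x term: (-2×0.0576)² = 0.0133
Total = 0.0157. Share from s = 0.00206/0.0157 = 0.131.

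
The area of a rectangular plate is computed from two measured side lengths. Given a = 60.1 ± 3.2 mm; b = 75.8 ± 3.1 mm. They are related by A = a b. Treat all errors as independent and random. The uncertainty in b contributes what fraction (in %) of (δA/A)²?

37.1%

(δA/A)² = (1·δa/a)² + (1·δb/b)²
  a term: (1×0.0532)² = 0.00283
  b term: (1×0.0409)² = 0.00167
Total = 0.00451. Share from b = 0.00167/0.00451 = 0.371.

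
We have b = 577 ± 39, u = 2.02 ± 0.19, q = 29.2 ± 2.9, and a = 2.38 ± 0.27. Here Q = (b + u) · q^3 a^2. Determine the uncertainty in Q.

Let w = b + u = 579. δw = √(δb² + δu²) = √(1520 + 0.0361) = 39.0, so δw/w = 0.0674.
Q is then a monomial in w, q, a:
δQ/Q = √((δw/w)² + (3·δq/q)² + (2·δa/a)²) = √(0.00454 + 0.0888 + 0.0515) = 0.381
Q = 8.17e+07, so δQ = 0.381 × 8.17e+07 = 3.11e+07.

3.11e+07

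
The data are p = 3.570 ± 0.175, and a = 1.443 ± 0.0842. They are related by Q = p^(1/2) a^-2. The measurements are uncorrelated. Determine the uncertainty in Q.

0.108

Since Q is a product/quotient, work with relative uncertainties:
  (½·δp/p)² = (0.5×0.0490)² = 0.000601;  (-2·δa/a)² = (-2×0.0584)² = 0.0136
δQ/Q = √(0.0142) = 0.119
Q = 0.9074, so δQ = 0.119 × 0.9074 = 0.108.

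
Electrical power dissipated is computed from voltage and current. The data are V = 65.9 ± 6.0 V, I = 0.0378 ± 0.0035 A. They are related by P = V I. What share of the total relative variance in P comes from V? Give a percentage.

49.2%

(δP/P)² = (1·δV/V)² + (1·δI/I)²
  V term: (1×0.0910)² = 0.00829
  I term: (1×0.0926)² = 0.00857
Total = 0.0169. Share from V = 0.00829/0.0169 = 0.492.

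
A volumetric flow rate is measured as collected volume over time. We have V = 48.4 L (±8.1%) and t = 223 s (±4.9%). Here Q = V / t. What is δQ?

Products/powers → add relative errors in quadrature, weighted by exponent:
  (1·δV/V)² = (1×0.0810)² = 0.00656;  (-1·δt/t)² = (-1×0.0490)² = 0.00240
δQ/Q = √(0.00896) = 0.0947
Q = 0.217 L/s, so δQ = 0.0947 × 0.217 = 0.0205 L/s.

0.0205 L/s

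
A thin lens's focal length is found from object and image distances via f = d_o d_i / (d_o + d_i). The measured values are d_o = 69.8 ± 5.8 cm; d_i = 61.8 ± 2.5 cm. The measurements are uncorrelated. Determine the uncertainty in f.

1.46 cm

∂f/∂d_o = (d_i/(d_o+d_i))² = 0.221;  ∂f/∂d_i = (d_o/(d_o+d_i))² = 0.281
δf = √((∂f/∂d_o · δd_o)² + (∂f/∂d_i · δd_i)²) = √(1.64 + 0.495) = 1.46 cm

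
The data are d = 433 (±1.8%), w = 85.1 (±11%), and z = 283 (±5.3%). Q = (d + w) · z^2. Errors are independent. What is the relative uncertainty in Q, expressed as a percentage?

10.9%

Let u = d + w = 518. δu = √(δd² + δw²) = √(60.7 + 87.6) = 12.2, so δu/u = 0.0235.
Q is then a monomial in u, z:
δQ/Q = √((δu/u)² + (2·δz/z)²) = √(0.000553 + 0.0112) = 0.109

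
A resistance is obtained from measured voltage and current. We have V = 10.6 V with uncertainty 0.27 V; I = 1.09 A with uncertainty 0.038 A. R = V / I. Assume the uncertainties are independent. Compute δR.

0.420 Ω

Since R is a product/quotient, work with relative uncertainties:
  (1·δV/V)² = (1×0.0255)² = 0.000649;  (-1·δI/I)² = (-1×0.0349)² = 0.00122
δR/R = √(0.00186) = 0.0432
R = 9.72 Ω, so δR = 0.0432 × 9.72 = 0.420 Ω.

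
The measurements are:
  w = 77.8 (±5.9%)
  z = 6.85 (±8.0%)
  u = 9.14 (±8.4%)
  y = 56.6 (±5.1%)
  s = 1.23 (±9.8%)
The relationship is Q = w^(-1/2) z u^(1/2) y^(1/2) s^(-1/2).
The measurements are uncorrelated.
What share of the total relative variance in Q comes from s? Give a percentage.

19.9%

(δQ/Q)² = (−½·δw/w)² + (1·δz/z)² + (½·δu/u)² + (½·δy/y)² + (−½·δs/s)²
  w term: (-0.5×0.0590)² = 0.000870
  z term: (1×0.0800)² = 0.00640
  u term: (0.5×0.0840)² = 0.00176
  y term: (0.5×0.0510)² = 0.000650
  s term: (-0.5×0.0980)² = 0.00240
Total = 0.0121. Share from s = 0.00240/0.0121 = 0.199.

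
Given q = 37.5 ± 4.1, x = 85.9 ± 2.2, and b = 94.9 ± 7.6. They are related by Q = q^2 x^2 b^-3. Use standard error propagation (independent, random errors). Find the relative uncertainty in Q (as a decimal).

0.329

Each factor contributes (exponent × relative error)² to (δQ/Q)²:
  (2·δq/q)² = (2×0.109)² = 0.0478;  (2·δx/x)² = (2×0.0256)² = 0.00262;  (-3·δb/b)² = (-3×0.0801)² = 0.0577
δQ/Q = √(0.108) = 0.329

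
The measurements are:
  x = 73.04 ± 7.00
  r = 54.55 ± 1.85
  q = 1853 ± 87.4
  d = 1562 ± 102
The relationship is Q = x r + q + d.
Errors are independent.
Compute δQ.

Let p = x·r = 3984. δp/p = √((1·δx/x)² + (1·δr/r)²) = √(0.00918 + 0.00115) = 0.102, so δp = 405.
Q = p + q + d: δQ = √(δp² + δq² + δd²) = √(1.64e+05 + 7640 + 10400) = 427

427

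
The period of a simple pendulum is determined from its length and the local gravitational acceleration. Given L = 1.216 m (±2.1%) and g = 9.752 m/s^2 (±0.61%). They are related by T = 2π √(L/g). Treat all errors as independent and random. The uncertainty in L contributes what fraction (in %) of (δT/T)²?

(δT/T)² = (½·δL/L)² + (−½·δg/g)²
  L term: (0.5×0.0210)² = 0.000110
  g term: (-0.5×0.00610)² = 9.3e-06
Total = 0.000120. Share from L = 0.000110/0.000120 = 0.922.

92.2%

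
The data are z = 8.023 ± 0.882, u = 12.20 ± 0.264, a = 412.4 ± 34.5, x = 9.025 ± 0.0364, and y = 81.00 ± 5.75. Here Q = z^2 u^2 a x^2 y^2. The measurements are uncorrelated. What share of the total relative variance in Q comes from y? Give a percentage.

26.0%

(δQ/Q)² = (2·δz/z)² + (2·δu/u)² + (1·δa/a)² + (2·δx/x)² + (2·δy/y)²
  z term: (2×0.110)² = 0.0483
  u term: (2×0.0216)² = 0.00187
  a term: (1×0.0837)² = 0.00700
  x term: (2×0.00403)² = 6.51e-05
  y term: (2×0.0710)² = 0.0202
Total = 0.0774. Share from y = 0.0202/0.0774 = 0.260.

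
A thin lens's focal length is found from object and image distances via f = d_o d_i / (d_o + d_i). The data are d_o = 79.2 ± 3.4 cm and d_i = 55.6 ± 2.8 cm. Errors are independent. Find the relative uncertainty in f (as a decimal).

∂f/∂d_o = (d_i/(d_o+d_i))² = 0.170;  ∂f/∂d_i = (d_o/(d_o+d_i))² = 0.345
δf = √((∂f/∂d_o · δd_o)² + (∂f/∂d_i · δd_i)²) = √(0.335 + 0.934) = 1.13 cm
f = 32.7 cm, so δf/f = 1.13/32.7 = 0.0345.

0.0345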